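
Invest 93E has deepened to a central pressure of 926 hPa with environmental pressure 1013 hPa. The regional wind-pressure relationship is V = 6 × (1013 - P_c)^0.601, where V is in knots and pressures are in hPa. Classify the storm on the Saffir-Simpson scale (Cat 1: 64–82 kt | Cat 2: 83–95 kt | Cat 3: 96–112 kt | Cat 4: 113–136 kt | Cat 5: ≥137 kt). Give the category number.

2

ΔP = 1013 − 926 = 87 hPa.
V ≈ 6 × 87^0.601 = 6 × 14.64 ≈ 88 kt.
88 kt falls in the Category 2 band.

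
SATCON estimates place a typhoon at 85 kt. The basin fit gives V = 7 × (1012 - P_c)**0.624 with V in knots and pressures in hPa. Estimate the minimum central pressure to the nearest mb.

957 mb

ΔP = (V / 7)^(1/0.624) = (85/7)^1.603.
85/7 = 12.143; 12.143^1.603 ≈ 54.66 mb.
P_c = 1012 − 54.66 = 957.34 ≈ 957 mb.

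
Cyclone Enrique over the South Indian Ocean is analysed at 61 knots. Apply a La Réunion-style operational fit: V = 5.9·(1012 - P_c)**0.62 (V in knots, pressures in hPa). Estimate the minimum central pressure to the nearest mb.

ΔP = (V / 5.9)^(1/0.62) = (61/5.9)^1.613.
61/5.9 = 10.339; 10.339^1.613 ≈ 43.28 mb.
P_c = 1012 − 43.28 = 968.72 ≈ 969 mb.

969 mb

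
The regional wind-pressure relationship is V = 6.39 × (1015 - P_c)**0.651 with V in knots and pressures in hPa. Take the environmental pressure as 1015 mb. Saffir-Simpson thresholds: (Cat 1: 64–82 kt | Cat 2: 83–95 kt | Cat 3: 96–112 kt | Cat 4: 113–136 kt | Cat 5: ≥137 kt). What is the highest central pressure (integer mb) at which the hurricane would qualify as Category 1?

980 mb

Category 1 begins at V = 64 kt.
Required ΔP = (64/6.39)^(1/0.651) = 10.016^1.536 ≈ 34.45 mb.
P_c ≤ 1015 − 34.45 = 980.55, so the highest integer P_c is 980 mb.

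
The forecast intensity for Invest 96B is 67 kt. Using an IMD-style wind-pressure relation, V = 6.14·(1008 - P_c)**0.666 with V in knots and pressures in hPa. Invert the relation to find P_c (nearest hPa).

972 hPa

ΔP = (V / 6.14)^(1/0.666) = (67/6.14)^1.502.
67/6.14 = 10.912; 10.912^1.502 ≈ 36.18 hPa.
P_c = 1008 − 36.18 = 971.82 ≈ 972 hPa.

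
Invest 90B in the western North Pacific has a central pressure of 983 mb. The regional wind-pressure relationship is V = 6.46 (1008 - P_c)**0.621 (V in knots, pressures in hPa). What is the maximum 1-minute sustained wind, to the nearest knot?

ΔP = 1008 − 983 = 25 mb.
25^0.621 ≈ 7.381.
V ≈ 6.46 × 7.381 ≈ 47.7 kt.

48 kt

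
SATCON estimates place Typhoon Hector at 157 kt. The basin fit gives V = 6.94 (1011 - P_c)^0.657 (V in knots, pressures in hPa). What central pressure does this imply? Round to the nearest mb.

ΔP = (V / 6.94)^(1/0.657) = (157/6.94)^1.522.
157/6.94 = 22.622; 22.622^1.522 ≈ 115.27 mb.
P_c = 1011 − 115.27 = 895.73 ≈ 896 mb.

896 mb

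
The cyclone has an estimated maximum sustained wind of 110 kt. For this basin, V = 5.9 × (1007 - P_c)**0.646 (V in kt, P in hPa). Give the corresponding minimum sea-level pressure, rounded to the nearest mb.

914 mb

ΔP = (V / 5.9)^(1/0.646) = (110/5.9)^1.548.
110/5.9 = 18.644; 18.644^1.548 ≈ 92.64 mb.
P_c = 1007 − 92.64 = 914.36 ≈ 914 mb.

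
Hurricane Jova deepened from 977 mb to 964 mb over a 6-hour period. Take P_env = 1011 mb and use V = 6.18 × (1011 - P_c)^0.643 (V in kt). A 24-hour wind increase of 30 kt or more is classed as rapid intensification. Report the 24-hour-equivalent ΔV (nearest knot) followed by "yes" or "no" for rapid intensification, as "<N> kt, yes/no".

V₁: ΔP = 34, V ≈ 6.18 × 34^0.643 ≈ 59.67 kt.
V₂: ΔP = 47, V ≈ 6.18 × 47^0.643 ≈ 73.48 kt.
ΔV over 6 h = 13.81 kt → 24 h equivalent = 13.81 × 24/6 ≈ 55.24 kt.
55 kt ≥ 30 kt ⇒ rapid intensification.

55 kt, yes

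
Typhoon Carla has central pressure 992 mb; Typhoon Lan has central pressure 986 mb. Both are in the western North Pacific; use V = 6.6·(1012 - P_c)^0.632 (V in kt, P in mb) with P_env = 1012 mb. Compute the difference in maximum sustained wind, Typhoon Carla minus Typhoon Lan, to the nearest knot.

Typhoon Carla: ΔP = 20; V ≈ 6.6 × 20^0.632 ≈ 43.83 kt.
Typhoon Lan: ΔP = 26; V ≈ 6.6 × 26^0.632 ≈ 51.74 kt.
Difference ≈ 43.83 − 51.74 = -7.91 → -8 kt.

-8 kt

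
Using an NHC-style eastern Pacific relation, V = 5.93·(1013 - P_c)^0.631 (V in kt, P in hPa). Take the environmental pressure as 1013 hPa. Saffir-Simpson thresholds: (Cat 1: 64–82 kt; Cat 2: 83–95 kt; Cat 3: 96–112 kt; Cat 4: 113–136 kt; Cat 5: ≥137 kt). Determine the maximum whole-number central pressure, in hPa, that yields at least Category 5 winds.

Category 5 begins at V = 137 kt.
Required ΔP = (137/5.93)^(1/0.631) = 23.103^1.585 ≈ 144.92 hPa.
P_c ≤ 1013 − 144.92 = 868.08, so the highest integer P_c is 868 hPa.

868 hPa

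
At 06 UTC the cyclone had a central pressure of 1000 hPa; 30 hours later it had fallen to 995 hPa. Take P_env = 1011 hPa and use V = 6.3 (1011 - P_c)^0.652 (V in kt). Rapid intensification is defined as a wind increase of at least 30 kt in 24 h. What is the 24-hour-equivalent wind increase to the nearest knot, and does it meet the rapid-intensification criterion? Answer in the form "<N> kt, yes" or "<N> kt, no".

7 kt, no

V₁: ΔP = 11, V ≈ 6.3 × 11^0.652 ≈ 30.08 kt.
V₂: ΔP = 16, V ≈ 6.3 × 16^0.652 ≈ 38.41 kt.
ΔV over 30 h = 8.33 kt → 24 h equivalent = 8.33 × 24/30 ≈ 6.66 kt.
7 kt < 30 kt ⇒ not rapid intensification.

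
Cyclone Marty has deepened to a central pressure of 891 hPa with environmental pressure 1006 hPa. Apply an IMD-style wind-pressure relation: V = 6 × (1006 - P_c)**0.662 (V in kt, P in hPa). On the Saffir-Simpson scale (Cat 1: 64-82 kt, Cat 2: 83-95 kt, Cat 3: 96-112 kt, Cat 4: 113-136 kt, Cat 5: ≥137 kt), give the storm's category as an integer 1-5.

ΔP = 1006 − 891 = 115 hPa.
V ≈ 6 × 115^0.662 = 6 × 23.13 ≈ 139 kt.
139 kt falls in the Category 5 band.

5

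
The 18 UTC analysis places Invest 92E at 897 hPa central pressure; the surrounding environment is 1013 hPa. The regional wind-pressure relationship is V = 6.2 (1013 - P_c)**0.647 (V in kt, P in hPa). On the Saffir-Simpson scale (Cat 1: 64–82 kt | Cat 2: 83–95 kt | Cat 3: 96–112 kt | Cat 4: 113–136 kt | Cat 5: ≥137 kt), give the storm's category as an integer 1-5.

ΔP = 1013 − 897 = 116 hPa.
V ≈ 6.2 × 116^0.647 = 6.2 × 21.66 ≈ 134 kt.
134 kt falls in the Category 4 band.

4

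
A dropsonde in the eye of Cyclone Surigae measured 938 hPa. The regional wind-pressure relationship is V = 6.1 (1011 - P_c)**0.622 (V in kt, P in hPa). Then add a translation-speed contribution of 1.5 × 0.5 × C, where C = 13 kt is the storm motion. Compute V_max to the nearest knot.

ΔP = 1011 − 938 = 73 hPa.
73^0.622 ≈ 14.421.
V ≈ 6.1 × 14.421 ≈ 88.0 kt.
Translation term: 1.5 × 0.5 × 13 = 9.75 kt.
Corrected V ≈ 97.75 kt → 98 kt.

98 kt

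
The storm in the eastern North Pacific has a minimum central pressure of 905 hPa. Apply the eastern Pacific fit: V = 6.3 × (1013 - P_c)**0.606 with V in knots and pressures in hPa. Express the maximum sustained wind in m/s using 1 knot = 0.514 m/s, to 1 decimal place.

55.3 m/s

ΔP = 1013 − 905 = 108 hPa.
V ≈ 6.3 × 108^0.606 = 6.3 × 17.071 ≈ 107.546 kt.
107.546 × 0.514 ≈ 55.28 m/s → 55.3 m/s.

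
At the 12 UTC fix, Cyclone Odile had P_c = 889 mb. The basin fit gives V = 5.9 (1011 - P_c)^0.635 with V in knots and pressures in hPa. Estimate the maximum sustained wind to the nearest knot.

125 kt

ΔP = 1011 − 889 = 122 mb.
122^0.635 ≈ 21.127.
V ≈ 5.9 × 21.127 ≈ 124.6 kt.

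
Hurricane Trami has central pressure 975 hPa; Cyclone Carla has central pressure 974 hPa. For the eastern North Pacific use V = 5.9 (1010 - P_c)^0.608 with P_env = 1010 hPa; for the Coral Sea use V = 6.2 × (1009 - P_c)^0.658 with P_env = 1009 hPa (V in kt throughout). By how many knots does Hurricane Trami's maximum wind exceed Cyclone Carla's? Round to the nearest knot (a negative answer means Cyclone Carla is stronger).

Hurricane Trami: ΔP = 35; V ≈ 5.9 × 35^0.608 ≈ 51.24 kt.
Cyclone Carla: ΔP = 35; V ≈ 6.2 × 35^0.658 ≈ 64.33 kt.
Difference ≈ 51.24 − 64.33 = -13.09 → -13 kt.

-13 kt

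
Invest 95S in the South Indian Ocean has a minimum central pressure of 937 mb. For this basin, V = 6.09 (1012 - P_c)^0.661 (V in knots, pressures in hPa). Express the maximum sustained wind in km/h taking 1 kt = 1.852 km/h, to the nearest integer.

ΔP = 1012 − 937 = 75 mb.
V ≈ 6.09 × 75^0.661 = 6.09 × 17.355 ≈ 105.690 kt.
105.690 × 1.852 ≈ 195.74 km/h → 196 km/h.

196 km/h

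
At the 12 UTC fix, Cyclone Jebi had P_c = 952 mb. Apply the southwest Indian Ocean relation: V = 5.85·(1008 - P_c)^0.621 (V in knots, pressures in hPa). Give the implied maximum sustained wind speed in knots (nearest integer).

ΔP = 1008 − 952 = 56 mb.
56^0.621 ≈ 12.179.
V ≈ 5.85 × 12.179 ≈ 71.2 kt.

71 kt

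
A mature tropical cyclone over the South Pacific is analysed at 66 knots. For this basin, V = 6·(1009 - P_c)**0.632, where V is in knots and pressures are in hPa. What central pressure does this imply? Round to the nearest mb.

ΔP = (V / 6)^(1/0.632) = (66/6)^1.582.
66/6 = 11.000; 11.000^1.582 ≈ 44.44 mb.
P_c = 1009 − 44.44 = 964.56 ≈ 965 mb.

965 mb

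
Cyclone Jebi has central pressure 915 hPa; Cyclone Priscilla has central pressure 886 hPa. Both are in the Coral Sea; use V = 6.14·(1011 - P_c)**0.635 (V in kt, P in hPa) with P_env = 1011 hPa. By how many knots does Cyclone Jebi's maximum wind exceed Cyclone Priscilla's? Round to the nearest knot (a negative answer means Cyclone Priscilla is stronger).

Cyclone Jebi: ΔP = 96; V ≈ 6.14 × 96^0.635 ≈ 111.41 kt.
Cyclone Priscilla: ΔP = 125; V ≈ 6.14 × 125^0.635 ≈ 131.74 kt.
Difference ≈ 111.41 − 131.74 = -20.33 → -20 kt.

-20 kt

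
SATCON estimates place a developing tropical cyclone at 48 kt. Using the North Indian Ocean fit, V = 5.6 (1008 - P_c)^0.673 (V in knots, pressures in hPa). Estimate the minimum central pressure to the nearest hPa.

ΔP = (V / 5.6)^(1/0.673) = (48/5.6)^1.486.
48/5.6 = 8.571; 8.571^1.486 ≈ 24.34 hPa.
P_c = 1008 − 24.34 = 983.66 ≈ 984 hPa.

984 hPa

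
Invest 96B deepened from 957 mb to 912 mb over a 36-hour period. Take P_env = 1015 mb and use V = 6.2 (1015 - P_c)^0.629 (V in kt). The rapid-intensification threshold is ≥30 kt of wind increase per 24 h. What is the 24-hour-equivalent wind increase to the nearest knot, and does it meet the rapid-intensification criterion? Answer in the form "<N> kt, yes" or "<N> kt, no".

23 kt, no

V₁: ΔP = 58, V ≈ 6.2 × 58^0.629 ≈ 79.72 kt.
V₂: ΔP = 103, V ≈ 6.2 × 103^0.629 ≈ 114.41 kt.
ΔV over 36 h = 34.69 kt → 24 h equivalent = 34.69 × 24/36 ≈ 23.13 kt.
23 kt < 30 kt ⇒ not rapid intensification.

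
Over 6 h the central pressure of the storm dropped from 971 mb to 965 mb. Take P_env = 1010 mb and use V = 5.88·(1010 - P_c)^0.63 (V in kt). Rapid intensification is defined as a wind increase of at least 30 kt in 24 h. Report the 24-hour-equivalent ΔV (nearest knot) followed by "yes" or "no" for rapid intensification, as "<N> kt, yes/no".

22 kt, no

V₁: ΔP = 39, V ≈ 5.88 × 39^0.63 ≈ 59.12 kt.
V₂: ΔP = 45, V ≈ 5.88 × 45^0.63 ≈ 64.70 kt.
ΔV over 6 h = 5.58 kt → 24 h equivalent = 5.58 × 24/6 ≈ 22.32 kt.
22 kt < 30 kt ⇒ not rapid intensification.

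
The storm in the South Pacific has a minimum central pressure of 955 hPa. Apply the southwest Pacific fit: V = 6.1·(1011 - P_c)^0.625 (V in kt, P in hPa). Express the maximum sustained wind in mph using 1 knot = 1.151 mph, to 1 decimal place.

ΔP = 1011 − 955 = 56 hPa.
V ≈ 6.1 × 56^0.625 = 6.1 × 12.377 ≈ 75.500 kt.
75.500 × 1.151 ≈ 86.90 mph → 86.9 mph.

86.9 mph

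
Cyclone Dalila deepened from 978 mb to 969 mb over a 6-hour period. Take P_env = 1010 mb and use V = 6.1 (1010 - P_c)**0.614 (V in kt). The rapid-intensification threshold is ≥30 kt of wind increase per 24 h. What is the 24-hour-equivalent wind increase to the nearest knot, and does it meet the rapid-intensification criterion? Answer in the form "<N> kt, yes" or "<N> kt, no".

34 kt, yes

V₁: ΔP = 32, V ≈ 6.1 × 32^0.614 ≈ 51.23 kt.
V₂: ΔP = 41, V ≈ 6.1 × 41^0.614 ≈ 59.65 kt.
ΔV over 6 h = 8.42 kt → 24 h equivalent = 8.42 × 24/6 ≈ 33.68 kt.
34 kt ≥ 30 kt ⇒ rapid intensification.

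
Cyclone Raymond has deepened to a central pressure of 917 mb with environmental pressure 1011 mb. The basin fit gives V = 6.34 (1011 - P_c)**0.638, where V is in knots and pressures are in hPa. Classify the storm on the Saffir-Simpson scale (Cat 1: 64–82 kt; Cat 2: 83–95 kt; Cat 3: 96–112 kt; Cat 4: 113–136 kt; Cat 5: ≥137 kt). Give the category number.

4

ΔP = 1011 − 917 = 94 mb.
V ≈ 6.34 × 94^0.638 = 6.34 × 18.15 ≈ 115 kt.
115 kt falls in the Category 4 band.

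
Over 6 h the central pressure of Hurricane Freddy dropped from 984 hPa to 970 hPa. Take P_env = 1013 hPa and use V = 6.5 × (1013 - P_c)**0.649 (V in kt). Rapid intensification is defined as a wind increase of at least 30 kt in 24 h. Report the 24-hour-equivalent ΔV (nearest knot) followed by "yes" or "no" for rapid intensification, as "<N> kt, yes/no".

67 kt, yes

V₁: ΔP = 29, V ≈ 6.5 × 29^0.649 ≈ 57.81 kt.
V₂: ΔP = 43, V ≈ 6.5 × 43^0.649 ≈ 74.65 kt.
ΔV over 6 h = 16.84 kt → 24 h equivalent = 16.84 × 24/6 ≈ 67.36 kt.
67 kt ≥ 30 kt ⇒ rapid intensification.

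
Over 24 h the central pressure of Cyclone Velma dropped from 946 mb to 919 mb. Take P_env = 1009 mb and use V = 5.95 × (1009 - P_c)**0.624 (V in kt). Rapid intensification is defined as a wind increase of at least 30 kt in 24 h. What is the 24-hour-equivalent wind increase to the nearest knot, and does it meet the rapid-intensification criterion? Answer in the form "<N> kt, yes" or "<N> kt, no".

20 kt, no

V₁: ΔP = 63, V ≈ 5.95 × 63^0.624 ≈ 78.94 kt.
V₂: ΔP = 90, V ≈ 5.95 × 90^0.624 ≈ 98.62 kt.
ΔV over 24 h = 19.68 kt → 24 h equivalent = 19.68 × 24/24 ≈ 19.68 kt.
20 kt < 30 kt ⇒ not rapid intensification.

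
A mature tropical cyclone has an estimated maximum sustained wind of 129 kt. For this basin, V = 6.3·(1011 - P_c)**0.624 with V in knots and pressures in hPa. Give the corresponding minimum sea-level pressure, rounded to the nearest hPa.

ΔP = (V / 6.3)^(1/0.624) = (129/6.3)^1.603.
129/6.3 = 20.476; 20.476^1.603 ≈ 126.29 hPa.
P_c = 1011 − 126.29 = 884.71 ≈ 885 hPa.

885 hPa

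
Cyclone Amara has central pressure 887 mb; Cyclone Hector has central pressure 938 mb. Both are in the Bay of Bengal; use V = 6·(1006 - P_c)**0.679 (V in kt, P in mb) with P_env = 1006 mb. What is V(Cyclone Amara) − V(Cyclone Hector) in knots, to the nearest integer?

49 kt

Cyclone Amara: ΔP = 119; V ≈ 6 × 119^0.679 ≈ 153.97 kt.
Cyclone Hector: ΔP = 68; V ≈ 6 × 68^0.679 ≈ 105.30 kt.
Difference ≈ 153.97 − 105.30 = 48.67 → 49 kt.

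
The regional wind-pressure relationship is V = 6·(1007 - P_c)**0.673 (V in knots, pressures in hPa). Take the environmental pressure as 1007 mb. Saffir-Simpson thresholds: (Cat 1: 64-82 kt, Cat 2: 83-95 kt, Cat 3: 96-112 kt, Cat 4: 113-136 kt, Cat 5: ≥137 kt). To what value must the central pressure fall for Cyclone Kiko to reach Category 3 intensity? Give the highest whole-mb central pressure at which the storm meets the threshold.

Category 3 begins at V = 96 kt.
Required ΔP = (96/6)^(1/0.673) = 16.000^1.486 ≈ 61.54 mb.
P_c ≤ 1007 − 61.54 = 945.46, so the highest integer P_c is 945 mb.

945 mb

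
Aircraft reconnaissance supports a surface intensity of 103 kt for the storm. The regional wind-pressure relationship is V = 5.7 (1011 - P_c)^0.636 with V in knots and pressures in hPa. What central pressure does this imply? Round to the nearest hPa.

916 hPa

ΔP = (V / 5.7)^(1/0.636) = (103/5.7)^1.572.
103/5.7 = 18.070; 18.070^1.572 ≈ 94.70 hPa.
P_c = 1011 − 94.70 = 916.30 ≈ 916 hPa.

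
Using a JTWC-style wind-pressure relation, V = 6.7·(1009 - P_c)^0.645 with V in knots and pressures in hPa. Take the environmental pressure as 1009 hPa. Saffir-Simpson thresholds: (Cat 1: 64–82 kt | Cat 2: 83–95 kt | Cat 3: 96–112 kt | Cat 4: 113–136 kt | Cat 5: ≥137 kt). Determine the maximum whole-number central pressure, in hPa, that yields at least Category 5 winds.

901 hPa

Category 5 begins at V = 137 kt.
Required ΔP = (137/6.7)^(1/0.645) = 20.448^1.550 ≈ 107.65 hPa.
P_c ≤ 1009 − 107.65 = 901.35, so the highest integer P_c is 901 hPa.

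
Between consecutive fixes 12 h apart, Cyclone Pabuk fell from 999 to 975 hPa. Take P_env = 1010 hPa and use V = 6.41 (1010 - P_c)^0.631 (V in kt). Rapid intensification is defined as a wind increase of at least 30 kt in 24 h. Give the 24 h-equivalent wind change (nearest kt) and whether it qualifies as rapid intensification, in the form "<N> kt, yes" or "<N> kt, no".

V₁: ΔP = 11, V ≈ 6.41 × 11^0.631 ≈ 29.11 kt.
V₂: ΔP = 35, V ≈ 6.41 × 35^0.631 ≈ 60.42 kt.
ΔV over 12 h = 31.31 kt → 24 h equivalent = 31.31 × 24/12 ≈ 62.62 kt.
63 kt ≥ 30 kt ⇒ rapid intensification.

63 kt, yes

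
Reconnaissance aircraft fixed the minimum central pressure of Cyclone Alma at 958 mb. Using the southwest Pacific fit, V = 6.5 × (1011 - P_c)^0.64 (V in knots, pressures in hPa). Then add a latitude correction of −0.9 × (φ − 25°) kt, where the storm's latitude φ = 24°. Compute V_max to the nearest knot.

ΔP = 1011 − 958 = 53 mb.
53^0.64 ≈ 12.692.
V ≈ 6.5 × 12.692 ≈ 82.5 kt.
Latitude correction: −0.9 × (24 − 25) = 0.9 kt.
Corrected V ≈ 83.4 kt → 83 kt.

83 kt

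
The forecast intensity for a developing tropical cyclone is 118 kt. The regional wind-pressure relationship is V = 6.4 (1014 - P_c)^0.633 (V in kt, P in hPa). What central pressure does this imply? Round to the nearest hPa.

ΔP = (V / 6.4)^(1/0.633) = (118/6.4)^1.580.
118/6.4 = 18.438; 18.438^1.580 ≈ 99.89 hPa.
P_c = 1014 − 99.89 = 914.11 ≈ 914 hPa.

914 hPa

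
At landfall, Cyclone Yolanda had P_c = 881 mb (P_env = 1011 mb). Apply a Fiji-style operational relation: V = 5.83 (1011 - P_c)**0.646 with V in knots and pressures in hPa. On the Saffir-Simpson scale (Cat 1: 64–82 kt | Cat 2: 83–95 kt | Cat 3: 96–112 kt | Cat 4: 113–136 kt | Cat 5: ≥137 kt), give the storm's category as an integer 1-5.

4

ΔP = 1011 − 881 = 130 mb.
V ≈ 5.83 × 130^0.646 = 5.83 × 23.21 ≈ 135 kt.
135 kt falls in the Category 4 band.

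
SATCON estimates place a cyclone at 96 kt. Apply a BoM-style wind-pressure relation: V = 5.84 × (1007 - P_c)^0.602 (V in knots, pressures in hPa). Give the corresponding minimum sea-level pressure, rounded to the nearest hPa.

ΔP = (V / 5.84)^(1/0.602) = (96/5.84)^1.661.
96/5.84 = 16.438; 16.438^1.661 ≈ 104.64 hPa.
P_c = 1007 − 104.64 = 902.36 ≈ 902 hPa.

902 hPa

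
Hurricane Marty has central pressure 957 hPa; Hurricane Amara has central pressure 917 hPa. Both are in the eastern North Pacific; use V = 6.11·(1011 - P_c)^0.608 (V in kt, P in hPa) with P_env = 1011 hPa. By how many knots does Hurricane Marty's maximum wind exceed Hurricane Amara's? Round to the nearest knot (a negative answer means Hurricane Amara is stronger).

Hurricane Marty: ΔP = 54; V ≈ 6.11 × 54^0.608 ≈ 69.08 kt.
Hurricane Amara: ΔP = 94; V ≈ 6.11 × 94^0.608 ≈ 96.76 kt.
Difference ≈ 69.08 − 96.76 = -27.68 → -28 kt.

-28 kt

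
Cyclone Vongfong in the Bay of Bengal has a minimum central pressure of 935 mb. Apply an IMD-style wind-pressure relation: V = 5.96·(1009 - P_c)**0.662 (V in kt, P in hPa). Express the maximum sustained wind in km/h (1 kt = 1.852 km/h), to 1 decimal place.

190.7 km/h

ΔP = 1009 − 935 = 74 mb.
V ≈ 5.96 × 74^0.662 = 5.96 × 17.276 ≈ 102.962 kt.
102.962 × 1.852 ≈ 190.69 km/h → 190.7 km/h.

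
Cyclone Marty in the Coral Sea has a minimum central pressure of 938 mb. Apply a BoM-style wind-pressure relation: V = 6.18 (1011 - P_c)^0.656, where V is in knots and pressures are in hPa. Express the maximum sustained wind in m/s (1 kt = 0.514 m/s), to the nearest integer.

ΔP = 1011 − 938 = 73 mb.
V ≈ 6.18 × 73^0.656 = 6.18 × 16.686 ≈ 103.117 kt.
103.117 × 0.514 ≈ 53.00 m/s → 53 m/s.

53 m/s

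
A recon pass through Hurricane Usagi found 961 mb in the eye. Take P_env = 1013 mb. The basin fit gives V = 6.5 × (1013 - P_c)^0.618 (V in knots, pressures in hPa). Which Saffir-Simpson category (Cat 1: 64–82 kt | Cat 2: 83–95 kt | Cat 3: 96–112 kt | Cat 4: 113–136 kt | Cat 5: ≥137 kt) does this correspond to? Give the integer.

ΔP = 1013 − 961 = 52 mb.
V ≈ 6.5 × 52^0.618 = 6.5 × 11.49 ≈ 75 kt.
75 kt falls in the Category 1 band.

1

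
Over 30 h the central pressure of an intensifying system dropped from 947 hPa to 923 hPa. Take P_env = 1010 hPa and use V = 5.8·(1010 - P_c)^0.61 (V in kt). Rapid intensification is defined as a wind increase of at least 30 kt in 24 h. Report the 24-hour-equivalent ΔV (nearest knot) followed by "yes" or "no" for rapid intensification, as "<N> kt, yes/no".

13 kt, no

V₁: ΔP = 63, V ≈ 5.8 × 63^0.61 ≈ 72.61 kt.
V₂: ΔP = 87, V ≈ 5.8 × 87^0.61 ≈ 88.42 kt.
ΔV over 30 h = 15.81 kt → 24 h equivalent = 15.81 × 24/30 ≈ 12.65 kt.
13 kt < 30 kt ⇒ not rapid intensification.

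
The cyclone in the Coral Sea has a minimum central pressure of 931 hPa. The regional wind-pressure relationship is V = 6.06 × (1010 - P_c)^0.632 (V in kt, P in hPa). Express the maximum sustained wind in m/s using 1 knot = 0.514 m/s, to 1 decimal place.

49.3 m/s

ΔP = 1010 − 931 = 79 hPa.
V ≈ 6.06 × 79^0.632 = 6.06 × 15.823 ≈ 95.890 kt.
95.890 × 0.514 ≈ 49.29 m/s → 49.3 m/s.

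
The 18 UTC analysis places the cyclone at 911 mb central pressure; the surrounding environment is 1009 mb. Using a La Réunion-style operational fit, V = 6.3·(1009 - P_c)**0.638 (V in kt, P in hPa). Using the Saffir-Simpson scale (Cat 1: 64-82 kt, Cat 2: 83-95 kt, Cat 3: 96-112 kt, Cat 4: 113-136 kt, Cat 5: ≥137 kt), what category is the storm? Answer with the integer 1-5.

4

ΔP = 1009 − 911 = 98 mb.
V ≈ 6.3 × 98^0.638 = 6.3 × 18.64 ≈ 117 kt.
117 kt falls in the Category 4 band.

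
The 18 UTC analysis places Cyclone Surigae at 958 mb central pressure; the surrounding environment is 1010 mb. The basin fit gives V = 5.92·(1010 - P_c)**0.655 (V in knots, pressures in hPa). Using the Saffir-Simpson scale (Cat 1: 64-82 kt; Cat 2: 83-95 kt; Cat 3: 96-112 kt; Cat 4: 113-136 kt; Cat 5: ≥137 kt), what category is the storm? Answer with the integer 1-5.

1

ΔP = 1010 − 958 = 52 mb.
V ≈ 5.92 × 52^0.655 = 5.92 × 13.30 ≈ 79 kt.
79 kt falls in the Category 1 band.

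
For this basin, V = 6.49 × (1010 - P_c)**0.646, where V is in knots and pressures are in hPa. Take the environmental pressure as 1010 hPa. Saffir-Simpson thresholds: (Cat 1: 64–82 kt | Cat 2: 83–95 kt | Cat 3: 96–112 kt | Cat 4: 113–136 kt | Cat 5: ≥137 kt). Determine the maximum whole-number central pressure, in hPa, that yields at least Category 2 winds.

Category 2 begins at V = 83 kt.
Required ΔP = (83/6.49)^(1/0.646) = 12.789^1.548 ≈ 51.68 hPa.
P_c ≤ 1010 − 51.68 = 958.32, so the highest integer P_c is 958 hPa.

958 hPa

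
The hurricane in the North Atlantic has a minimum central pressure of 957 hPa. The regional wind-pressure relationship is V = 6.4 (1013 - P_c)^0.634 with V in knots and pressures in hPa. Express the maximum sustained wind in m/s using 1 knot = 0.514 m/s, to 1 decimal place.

42.2 m/s

ΔP = 1013 − 957 = 56 hPa.
V ≈ 6.4 × 56^0.634 = 6.4 × 12.834 ≈ 82.136 kt.
82.136 × 0.514 ≈ 42.22 m/s → 42.2 m/s.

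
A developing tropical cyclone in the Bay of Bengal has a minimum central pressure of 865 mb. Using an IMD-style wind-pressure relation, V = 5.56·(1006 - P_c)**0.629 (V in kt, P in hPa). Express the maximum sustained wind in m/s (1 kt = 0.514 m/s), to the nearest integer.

64 m/s

ΔP = 1006 − 865 = 141 mb.
V ≈ 5.56 × 141^0.629 = 5.56 × 22.483 ≈ 125.007 kt.
125.007 × 0.514 ≈ 64.25 m/s → 64 m/s.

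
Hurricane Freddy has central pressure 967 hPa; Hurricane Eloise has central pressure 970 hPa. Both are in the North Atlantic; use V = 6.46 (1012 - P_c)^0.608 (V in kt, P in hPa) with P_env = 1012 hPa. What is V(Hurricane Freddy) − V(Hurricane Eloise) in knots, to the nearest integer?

Hurricane Freddy: ΔP = 45; V ≈ 6.46 × 45^0.608 ≈ 65.37 kt.
Hurricane Eloise: ΔP = 42; V ≈ 6.46 × 42^0.608 ≈ 62.69 kt.
Difference ≈ 65.37 − 62.69 = 2.68 → 3 kt.

3 kt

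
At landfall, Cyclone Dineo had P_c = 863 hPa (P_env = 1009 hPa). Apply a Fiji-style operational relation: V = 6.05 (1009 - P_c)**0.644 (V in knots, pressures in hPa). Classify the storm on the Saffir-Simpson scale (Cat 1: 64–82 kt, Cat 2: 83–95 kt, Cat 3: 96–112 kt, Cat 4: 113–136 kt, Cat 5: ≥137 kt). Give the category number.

ΔP = 1009 − 863 = 146 hPa.
V ≈ 6.05 × 146^0.644 = 6.05 × 24.77 ≈ 150 kt.
150 kt falls in the Category 5 band.

5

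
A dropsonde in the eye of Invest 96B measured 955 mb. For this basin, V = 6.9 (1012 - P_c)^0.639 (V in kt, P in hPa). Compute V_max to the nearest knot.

91 kt

ΔP = 1012 − 955 = 57 mb.
57^0.639 ≈ 13.244.
V ≈ 6.9 × 13.244 ≈ 91.4 kt.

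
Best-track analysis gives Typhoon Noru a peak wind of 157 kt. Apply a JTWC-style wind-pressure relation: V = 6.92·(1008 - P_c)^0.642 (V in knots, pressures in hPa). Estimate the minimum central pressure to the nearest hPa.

879 hPa

ΔP = (V / 6.92)^(1/0.642) = (157/6.92)^1.558.
157/6.92 = 22.688; 22.688^1.558 ≈ 129.37 hPa.
P_c = 1008 − 129.37 = 878.63 ≈ 879 hPa.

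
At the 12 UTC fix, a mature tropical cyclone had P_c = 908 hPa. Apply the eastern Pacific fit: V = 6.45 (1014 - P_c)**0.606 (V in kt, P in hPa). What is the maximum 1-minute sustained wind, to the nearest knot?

109 kt

ΔP = 1014 − 908 = 106 hPa.
106^0.606 ≈ 16.879.
V ≈ 6.45 × 16.879 ≈ 108.9 kt.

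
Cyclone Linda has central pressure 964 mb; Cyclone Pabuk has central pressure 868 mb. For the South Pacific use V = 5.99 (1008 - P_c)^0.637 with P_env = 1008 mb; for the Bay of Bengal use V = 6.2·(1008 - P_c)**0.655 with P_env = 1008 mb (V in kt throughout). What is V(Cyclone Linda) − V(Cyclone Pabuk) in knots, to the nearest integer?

Cyclone Linda: ΔP = 44; V ≈ 5.99 × 44^0.637 ≈ 66.73 kt.
Cyclone Pabuk: ΔP = 140; V ≈ 6.2 × 140^0.655 ≈ 157.80 kt.
Difference ≈ 66.73 − 157.80 = -91.07 → -91 kt.

-91 kt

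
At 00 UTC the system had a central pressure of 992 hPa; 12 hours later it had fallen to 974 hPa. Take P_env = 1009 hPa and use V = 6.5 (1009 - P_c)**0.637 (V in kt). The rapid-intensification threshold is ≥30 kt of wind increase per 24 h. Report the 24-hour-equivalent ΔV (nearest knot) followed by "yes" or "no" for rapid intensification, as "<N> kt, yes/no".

46 kt, yes

V₁: ΔP = 17, V ≈ 6.5 × 17^0.637 ≈ 39.51 kt.
V₂: ΔP = 35, V ≈ 6.5 × 35^0.637 ≈ 62.59 kt.
ΔV over 12 h = 23.08 kt → 24 h equivalent = 23.08 × 24/12 ≈ 46.16 kt.
46 kt ≥ 30 kt ⇒ rapid intensification.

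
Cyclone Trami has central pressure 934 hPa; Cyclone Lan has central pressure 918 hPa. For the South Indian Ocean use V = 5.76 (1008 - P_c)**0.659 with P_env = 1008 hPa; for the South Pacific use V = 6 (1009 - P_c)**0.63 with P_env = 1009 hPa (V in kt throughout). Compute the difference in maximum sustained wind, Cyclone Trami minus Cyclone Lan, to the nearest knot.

Cyclone Trami: ΔP = 74; V ≈ 5.76 × 74^0.659 ≈ 98.23 kt.
Cyclone Lan: ΔP = 91; V ≈ 6 × 91^0.63 ≈ 102.88 kt.
Difference ≈ 98.23 − 102.88 = -4.65 → -5 kt.

-5 kt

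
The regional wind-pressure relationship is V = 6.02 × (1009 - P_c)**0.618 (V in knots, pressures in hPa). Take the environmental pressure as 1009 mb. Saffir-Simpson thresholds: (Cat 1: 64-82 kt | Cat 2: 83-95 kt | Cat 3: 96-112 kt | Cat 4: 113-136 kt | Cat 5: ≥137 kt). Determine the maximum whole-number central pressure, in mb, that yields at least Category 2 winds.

939 mb

Category 2 begins at V = 83 kt.
Required ΔP = (83/6.02)^(1/0.618) = 13.787^1.618 ≈ 69.79 mb.
P_c ≤ 1009 − 69.79 = 939.21, so the highest integer P_c is 939 mb.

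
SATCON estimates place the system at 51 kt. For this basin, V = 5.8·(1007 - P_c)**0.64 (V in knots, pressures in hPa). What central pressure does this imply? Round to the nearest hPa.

977 hPa

ΔP = (V / 5.8)^(1/0.64) = (51/5.8)^1.562.
51/5.8 = 8.793; 8.793^1.562 ≈ 29.87 hPa.
P_c = 1007 − 29.87 = 977.13 ≈ 977 hPa.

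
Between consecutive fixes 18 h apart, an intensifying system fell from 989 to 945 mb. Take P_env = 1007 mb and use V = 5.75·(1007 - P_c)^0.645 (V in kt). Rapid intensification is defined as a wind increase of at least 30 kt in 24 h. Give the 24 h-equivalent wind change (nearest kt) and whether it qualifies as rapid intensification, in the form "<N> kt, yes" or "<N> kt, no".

60 kt, yes

V₁: ΔP = 18, V ≈ 5.75 × 18^0.645 ≈ 37.10 kt.
V₂: ΔP = 62, V ≈ 5.75 × 62^0.645 ≈ 82.37 kt.
ΔV over 18 h = 45.27 kt → 24 h equivalent = 45.27 × 24/18 ≈ 60.36 kt.
60 kt ≥ 30 kt ⇒ rapid intensification.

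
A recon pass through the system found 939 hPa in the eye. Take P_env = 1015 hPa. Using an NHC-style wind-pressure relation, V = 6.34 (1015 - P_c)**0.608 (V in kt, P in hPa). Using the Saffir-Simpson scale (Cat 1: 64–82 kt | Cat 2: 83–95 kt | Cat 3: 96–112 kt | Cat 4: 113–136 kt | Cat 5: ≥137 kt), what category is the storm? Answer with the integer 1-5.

ΔP = 1015 − 939 = 76 hPa.
V ≈ 6.34 × 76^0.608 = 6.34 × 13.92 ≈ 88 kt.
88 kt falls in the Category 2 band.

2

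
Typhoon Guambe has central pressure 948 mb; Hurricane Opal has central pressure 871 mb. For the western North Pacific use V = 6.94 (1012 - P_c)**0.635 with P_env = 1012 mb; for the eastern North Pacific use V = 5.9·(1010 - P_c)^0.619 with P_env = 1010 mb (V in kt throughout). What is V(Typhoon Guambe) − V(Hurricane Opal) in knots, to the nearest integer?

-28 kt

Typhoon Guambe: ΔP = 64; V ≈ 6.94 × 64^0.635 ≈ 97.34 kt.
Hurricane Opal: ΔP = 139; V ≈ 5.9 × 139^0.619 ≈ 125.13 kt.
Difference ≈ 97.34 − 125.13 = -27.79 → -28 kt.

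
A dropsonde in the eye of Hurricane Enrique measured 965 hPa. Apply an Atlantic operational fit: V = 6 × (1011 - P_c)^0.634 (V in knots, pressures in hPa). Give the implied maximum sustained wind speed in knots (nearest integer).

68 kt

ΔP = 1011 − 965 = 46 hPa.
46^0.634 ≈ 11.329.
V ≈ 6 × 11.329 ≈ 68.0 kt.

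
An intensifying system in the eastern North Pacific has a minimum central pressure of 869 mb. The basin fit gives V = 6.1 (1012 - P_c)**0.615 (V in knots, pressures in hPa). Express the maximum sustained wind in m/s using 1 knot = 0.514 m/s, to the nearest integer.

66 m/s

ΔP = 1012 − 869 = 143 mb.
V ≈ 6.1 × 143^0.615 = 6.1 × 21.161 ≈ 129.081 kt.
129.081 × 0.514 ≈ 66.35 m/s → 66 m/s.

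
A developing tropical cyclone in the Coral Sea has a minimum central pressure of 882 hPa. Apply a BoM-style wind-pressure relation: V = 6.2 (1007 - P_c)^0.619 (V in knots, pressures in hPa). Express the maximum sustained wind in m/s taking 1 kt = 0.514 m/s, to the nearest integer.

ΔP = 1007 − 882 = 125 hPa.
V ≈ 6.2 × 125^0.619 = 6.2 × 19.860 ≈ 123.134 kt.
123.134 × 0.514 ≈ 63.29 m/s → 63 m/s.

63 m/s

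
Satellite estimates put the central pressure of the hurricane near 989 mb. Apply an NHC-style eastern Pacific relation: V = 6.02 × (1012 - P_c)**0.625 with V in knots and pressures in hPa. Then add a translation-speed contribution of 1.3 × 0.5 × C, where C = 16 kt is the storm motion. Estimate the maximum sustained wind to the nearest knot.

53 kt

ΔP = 1012 − 989 = 23 mb.
23^0.625 ≈ 7.097.
V ≈ 6.02 × 7.097 ≈ 42.7 kt.
Translation term: 1.3 × 0.5 × 16 = 10.4 kt.
Corrected V ≈ 53.1 kt → 53 kt.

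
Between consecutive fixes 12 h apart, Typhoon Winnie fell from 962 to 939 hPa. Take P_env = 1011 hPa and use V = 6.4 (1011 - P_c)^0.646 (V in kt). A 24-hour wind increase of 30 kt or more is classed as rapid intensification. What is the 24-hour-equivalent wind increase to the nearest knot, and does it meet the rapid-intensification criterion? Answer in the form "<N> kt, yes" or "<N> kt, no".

45 kt, yes

V₁: ΔP = 49, V ≈ 6.4 × 49^0.646 ≈ 79.08 kt.
V₂: ΔP = 72, V ≈ 6.4 × 72^0.646 ≈ 101.40 kt.
ΔV over 12 h = 22.32 kt → 24 h equivalent = 22.32 × 24/12 ≈ 44.64 kt.
45 kt ≥ 30 kt ⇒ rapid intensification.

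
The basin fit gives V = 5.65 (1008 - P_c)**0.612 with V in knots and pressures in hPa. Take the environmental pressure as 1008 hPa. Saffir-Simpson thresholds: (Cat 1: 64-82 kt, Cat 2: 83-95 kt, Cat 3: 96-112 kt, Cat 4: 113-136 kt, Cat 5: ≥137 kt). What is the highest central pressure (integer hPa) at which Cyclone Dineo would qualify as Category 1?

Category 1 begins at V = 64 kt.
Required ΔP = (64/5.65)^(1/0.612) = 11.327^1.634 ≈ 52.78 hPa.
P_c ≤ 1008 − 52.78 = 955.22, so the highest integer P_c is 955 hPa.

955 hPa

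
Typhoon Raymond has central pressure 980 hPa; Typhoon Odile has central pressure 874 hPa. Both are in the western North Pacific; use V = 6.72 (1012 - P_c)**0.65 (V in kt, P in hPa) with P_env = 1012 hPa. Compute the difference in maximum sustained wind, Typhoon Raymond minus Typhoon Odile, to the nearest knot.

-101 kt

Typhoon Raymond: ΔP = 32; V ≈ 6.72 × 32^0.65 ≈ 63.93 kt.
Typhoon Odile: ΔP = 138; V ≈ 6.72 × 138^0.65 ≈ 165.31 kt.
Difference ≈ 63.93 − 165.31 = -101.38 → -101 kt.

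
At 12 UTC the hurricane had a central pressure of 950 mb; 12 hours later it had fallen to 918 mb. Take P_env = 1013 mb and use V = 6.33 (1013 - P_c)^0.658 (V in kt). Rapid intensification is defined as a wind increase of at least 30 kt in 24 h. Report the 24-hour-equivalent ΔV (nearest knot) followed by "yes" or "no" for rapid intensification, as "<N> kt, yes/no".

V₁: ΔP = 63, V ≈ 6.33 × 63^0.658 ≈ 96.69 kt.
V₂: ΔP = 95, V ≈ 6.33 × 95^0.658 ≈ 126.69 kt.
ΔV over 12 h = 30.00 kt → 24 h equivalent = 30.00 × 24/12 ≈ 60.00 kt.
60 kt ≥ 30 kt ⇒ rapid intensification.

60 kt, yes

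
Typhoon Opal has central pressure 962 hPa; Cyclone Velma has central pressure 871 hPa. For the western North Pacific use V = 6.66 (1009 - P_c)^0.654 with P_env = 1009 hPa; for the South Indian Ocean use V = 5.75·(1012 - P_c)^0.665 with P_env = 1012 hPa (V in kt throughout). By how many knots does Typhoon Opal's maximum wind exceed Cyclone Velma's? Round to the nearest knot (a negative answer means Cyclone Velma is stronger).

Typhoon Opal: ΔP = 47; V ≈ 6.66 × 47^0.654 ≈ 82.61 kt.
Cyclone Velma: ΔP = 141; V ≈ 5.75 × 141^0.665 ≈ 154.49 kt.
Difference ≈ 82.61 − 154.49 = -71.88 → -72 kt.

-72 kt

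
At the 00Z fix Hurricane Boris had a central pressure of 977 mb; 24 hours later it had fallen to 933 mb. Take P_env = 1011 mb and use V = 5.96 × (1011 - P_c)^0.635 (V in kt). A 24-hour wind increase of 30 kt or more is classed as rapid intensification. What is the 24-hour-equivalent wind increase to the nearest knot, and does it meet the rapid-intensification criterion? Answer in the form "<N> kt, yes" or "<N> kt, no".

39 kt, yes

V₁: ΔP = 34, V ≈ 5.96 × 34^0.635 ≈ 55.94 kt.
V₂: ΔP = 78, V ≈ 5.96 × 78^0.635 ≈ 94.78 kt.
ΔV over 24 h = 38.84 kt → 24 h equivalent = 38.84 × 24/24 ≈ 38.84 kt.
39 kt ≥ 30 kt ⇒ rapid intensification.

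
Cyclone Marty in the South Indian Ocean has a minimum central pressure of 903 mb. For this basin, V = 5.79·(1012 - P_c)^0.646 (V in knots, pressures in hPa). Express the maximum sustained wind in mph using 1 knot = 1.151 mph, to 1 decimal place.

ΔP = 1012 − 903 = 109 mb.
V ≈ 5.79 × 109^0.646 = 5.79 × 20.710 ≈ 119.910 kt.
119.910 × 1.151 ≈ 138.02 mph → 138.0 mph.

138.0 mph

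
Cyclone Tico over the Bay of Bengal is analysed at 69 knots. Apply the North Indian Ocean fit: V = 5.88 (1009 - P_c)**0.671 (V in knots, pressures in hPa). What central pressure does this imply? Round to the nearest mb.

970 mb

ΔP = (V / 5.88)^(1/0.671) = (69/5.88)^1.490.
69/5.88 = 11.735; 11.735^1.490 ≈ 39.25 mb.
P_c = 1009 − 39.25 = 969.75 ≈ 970 mb.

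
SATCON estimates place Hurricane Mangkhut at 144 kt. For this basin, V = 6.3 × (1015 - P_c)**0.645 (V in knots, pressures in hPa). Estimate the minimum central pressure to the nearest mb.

ΔP = (V / 6.3)^(1/0.645) = (144/6.3)^1.550.
144/6.3 = 22.857; 22.857^1.550 ≈ 127.94 mb.
P_c = 1015 − 127.94 = 887.06 ≈ 887 mb.

887 mb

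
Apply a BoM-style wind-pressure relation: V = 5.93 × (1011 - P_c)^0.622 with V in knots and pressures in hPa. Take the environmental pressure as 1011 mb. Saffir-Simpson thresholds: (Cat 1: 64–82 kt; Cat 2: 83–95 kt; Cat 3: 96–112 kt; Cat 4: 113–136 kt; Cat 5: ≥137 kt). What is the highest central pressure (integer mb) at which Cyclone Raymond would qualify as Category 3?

Category 3 begins at V = 96 kt.
Required ΔP = (96/5.93)^(1/0.622) = 16.189^1.608 ≈ 87.92 mb.
P_c ≤ 1011 − 87.92 = 923.08, so the highest integer P_c is 923 mb.

923 mb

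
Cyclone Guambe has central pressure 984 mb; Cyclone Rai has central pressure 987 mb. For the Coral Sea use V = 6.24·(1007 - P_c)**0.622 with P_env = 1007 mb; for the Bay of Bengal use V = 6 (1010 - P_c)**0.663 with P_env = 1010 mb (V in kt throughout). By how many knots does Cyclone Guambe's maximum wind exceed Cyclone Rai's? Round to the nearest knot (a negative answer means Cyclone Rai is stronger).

Cyclone Guambe: ΔP = 23; V ≈ 6.24 × 23^0.622 ≈ 43.87 kt.
Cyclone Rai: ΔP = 23; V ≈ 6 × 23^0.663 ≈ 47.97 kt.
Difference ≈ 43.87 − 47.97 = -4.10 → -4 kt.

-4 kt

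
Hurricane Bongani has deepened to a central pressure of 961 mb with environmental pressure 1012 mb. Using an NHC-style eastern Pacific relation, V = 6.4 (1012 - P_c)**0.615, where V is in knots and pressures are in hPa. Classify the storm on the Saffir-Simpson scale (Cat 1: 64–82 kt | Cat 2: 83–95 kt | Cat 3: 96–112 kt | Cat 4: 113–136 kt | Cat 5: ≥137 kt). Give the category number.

ΔP = 1012 − 961 = 51 mb.
V ≈ 6.4 × 51^0.615 = 6.4 × 11.22 ≈ 72 kt.
72 kt falls in the Category 1 band.

1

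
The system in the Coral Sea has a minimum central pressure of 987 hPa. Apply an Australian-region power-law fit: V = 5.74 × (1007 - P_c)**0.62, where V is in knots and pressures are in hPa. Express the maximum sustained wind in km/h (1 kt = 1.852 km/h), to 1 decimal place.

ΔP = 1007 − 987 = 20 hPa.
V ≈ 5.74 × 20^0.62 = 5.74 × 6.407 ≈ 36.775 kt.
36.775 × 1.852 ≈ 68.11 km/h → 68.1 km/h.

68.1 km/h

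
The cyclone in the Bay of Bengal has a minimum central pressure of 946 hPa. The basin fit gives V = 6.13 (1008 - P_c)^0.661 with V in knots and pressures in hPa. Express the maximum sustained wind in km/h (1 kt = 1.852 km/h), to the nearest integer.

ΔP = 1008 − 946 = 62 hPa.
V ≈ 6.13 × 62^0.661 = 6.13 × 15.303 ≈ 93.806 kt.
93.806 × 1.852 ≈ 173.73 km/h → 174 km/h.

174 km/h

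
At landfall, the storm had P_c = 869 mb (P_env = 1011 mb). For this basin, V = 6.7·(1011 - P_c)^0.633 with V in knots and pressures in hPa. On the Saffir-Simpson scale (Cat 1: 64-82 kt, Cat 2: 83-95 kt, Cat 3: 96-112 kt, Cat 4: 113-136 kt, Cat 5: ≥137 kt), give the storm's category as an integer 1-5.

5

ΔP = 1011 − 869 = 142 mb.
V ≈ 6.7 × 142^0.633 = 6.7 × 23.04 ≈ 154 kt.
154 kt falls in the Category 5 band.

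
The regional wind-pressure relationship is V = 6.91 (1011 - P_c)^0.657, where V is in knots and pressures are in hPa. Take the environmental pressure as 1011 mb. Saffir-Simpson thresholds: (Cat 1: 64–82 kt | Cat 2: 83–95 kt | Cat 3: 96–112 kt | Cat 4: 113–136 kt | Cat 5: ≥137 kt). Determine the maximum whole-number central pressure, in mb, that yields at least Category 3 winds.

Category 3 begins at V = 96 kt.
Required ΔP = (96/6.91)^(1/0.657) = 13.893^1.522 ≈ 54.88 mb.
P_c ≤ 1011 − 54.88 = 956.12, so the highest integer P_c is 956 mb.

956 mb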